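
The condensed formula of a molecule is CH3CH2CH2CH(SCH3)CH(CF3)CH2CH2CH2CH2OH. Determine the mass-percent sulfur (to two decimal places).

Element totals:
  C: 11
  H: 21
  F: 3
  O: 1
  S: 1
Molecular formula: C11H21F3OS.
Molar mass = 258.342 g/mol.
Mass from S: 1 × 32.06 = 32.060 g/mol.
%S = 32.060 / 258.342 × 100 = 12.41%.

12.41%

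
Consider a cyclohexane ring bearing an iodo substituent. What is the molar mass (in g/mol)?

Atom tally by fragment:
  cyclohexane ring core → C:6 H:12
  (− 1 ring H displaced by substituents)
  + I → I:1
Element totals:
  C: 6
  H: 11
  I: 1
Molecular formula: C6H11I.
  M = 6(12.011) + 11(1.008) + 126.904
    = 72.066 + 11.088 + 126.904 = 210.058

210.06 g/mol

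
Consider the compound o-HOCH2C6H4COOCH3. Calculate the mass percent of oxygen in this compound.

Element totals:
  C: 9
  H: 10
  O: 3
Molecular formula: C9H10O3.
Molar mass = 166.176 g/mol.
Mass from O: 3 × 15.999 = 47.997 g/mol.
%O = 47.997 / 166.176 × 100 = 28.88%.

28.88%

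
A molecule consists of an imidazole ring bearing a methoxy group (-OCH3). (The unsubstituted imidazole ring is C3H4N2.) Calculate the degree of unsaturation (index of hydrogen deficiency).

Atom tally by fragment:
  imidazole ring core → C:3 H:4 N:2
  (− 1 ring H displaced by substituents)
  + OCH3 → C:1 H:3 O:1
Element totals:
  C: 4
  H: 6
  N: 2
  O: 1
Molecular formula: C4H6N2O.
DoU = (2C + 2 + N − H − X) / 2 = (2·4 + 2 + 2 − 6 − 0) / 2 = 3.

3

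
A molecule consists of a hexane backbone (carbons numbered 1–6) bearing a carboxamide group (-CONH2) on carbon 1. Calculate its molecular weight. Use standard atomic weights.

129.20 g/mol

Atom tally by fragment:
  H2NOCCH2 → C:2 H:4 O:1 N:1
  CH2 → C:1 H:2
  CH2 → C:1 H:2
  CH2 → C:1 H:2
  CH2 → C:1 H:2
  CH3 → C:1 H:3
Element totals:
  C: 7
  H: 15
  N: 1
  O: 1
Molecular formula: C7H15NO.
  M = 7(12.011) + 15(1.008) + 14.007 + 15.999
    = 84.077 + 15.120 + 14.007 + 15.999 = 129.203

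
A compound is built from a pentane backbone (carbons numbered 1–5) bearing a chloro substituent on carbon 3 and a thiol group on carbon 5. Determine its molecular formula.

C5H11ClS

Atom tally by fragment:
  CH3 → C:1 H:3
  CH2 → C:1 H:2
  CH(Cl) → C:1 H:1 Cl:1
  CH2 → C:1 H:2
  CH2SH → C:1 H:3 S:1
Element totals:
  C: 5
  H: 11
  Cl: 1
  S: 1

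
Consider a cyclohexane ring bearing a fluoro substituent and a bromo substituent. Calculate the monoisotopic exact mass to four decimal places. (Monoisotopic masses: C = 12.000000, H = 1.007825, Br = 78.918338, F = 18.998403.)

179.9950

Atom tally by fragment:
  cyclohexane ring core → C:6 H:12
  (− 2 ring H displaced by substituents)
  + F → F:1
  + Br → Br:1
Element totals:
  C: 6
  H: 10
  Br: 1
  F: 1
Molecular formula: C6H10BrF.
  M = 6(12.0) + 10(1.007825) + 78.918338 + 18.998403
    = 72.000000 + 10.078250 + 78.918338 + 18.998403 = 179.994991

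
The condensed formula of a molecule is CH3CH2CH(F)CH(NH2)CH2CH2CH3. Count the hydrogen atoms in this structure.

Atom tally by fragment:
  CH3 → C:1 H:3
  CH2 → C:1 H:2
  CH(F) → C:1 H:1 F:1
  CH(NH2) → C:1 H:3 N:1
  CH2 → C:1 H:2
  CH2 → C:1 H:2
  CH3 → C:1 H:3
Element totals:
  C: 7
  H: 16
  F: 1
  N: 1

16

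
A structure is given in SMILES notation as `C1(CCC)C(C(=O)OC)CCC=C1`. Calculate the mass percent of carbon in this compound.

Atom tally by fragment:
  cyclohexene ring core → C:6 H:10
  (− 2 ring H displaced by substituents)
  + CH2CH2CH3 → C:3 H:7
  + COOCH3 → C:2 H:3 O:2
Element totals:
  C: 11
  H: 18
  O: 2
Molecular formula: C11H18O2.
Molar mass = 182.263 g/mol.
Mass from C: 11 × 12.011 = 132.121 g/mol.
%C = 132.121 / 182.263 × 100 = 72.49%.

72.49%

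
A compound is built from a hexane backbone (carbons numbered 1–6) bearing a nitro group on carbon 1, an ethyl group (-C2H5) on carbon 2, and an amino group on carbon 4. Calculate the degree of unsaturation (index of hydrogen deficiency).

Atom tally by fragment:
  O2NCH2 → C:1 H:2 N:1 O:2
  CH(C2H5) → C:3 H:6
  CH2 → C:1 H:2
  CH(NH2) → C:1 H:3 N:1
  CH2 → C:1 H:2
  CH3 → C:1 H:3
Element totals:
  C: 8
  H: 18
  N: 2
  O: 2
Molecular formula: C8H18N2O2.
DoU = (2C + 2 + N − H − X) / 2 = (2·8 + 2 + 2 − 18 − 0) / 2 = 1.

1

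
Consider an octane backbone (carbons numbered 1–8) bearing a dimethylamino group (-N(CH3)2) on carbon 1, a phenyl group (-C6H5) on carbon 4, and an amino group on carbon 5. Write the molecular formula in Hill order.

Atom tally by fragment:
  (CH3)2NCH2 → C:3 H:8 N:1
  CH2 → C:1 H:2
  CH2 → C:1 H:2
  CH(C6H5) → C:7 H:6
  CH(NH2) → C:1 H:3 N:1
  CH2 → C:1 H:2
  CH2 → C:1 H:2
  CH3 → C:1 H:3
Element totals:
  C: 16
  H: 28
  N: 2

C16H28N2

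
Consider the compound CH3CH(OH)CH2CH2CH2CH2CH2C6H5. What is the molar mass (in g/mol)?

Element totals:
  C: 13
  H: 20
  O: 1
Molecular formula: C13H20O.
  M = 13(12.011) + 20(1.008) + 15.999
    = 156.143 + 20.160 + 15.999 = 192.302

192.30 g/mol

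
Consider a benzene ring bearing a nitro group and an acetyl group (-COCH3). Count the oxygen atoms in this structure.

3

Atom tally by fragment:
  benzene ring core → C:6 H:6
  (− 2 ring H displaced by substituents)
  + NO2 → N:1 O:2
  + COCH3 → C:2 H:3 O:1
Element totals:
  C: 8
  H: 7
  N: 1
  O: 3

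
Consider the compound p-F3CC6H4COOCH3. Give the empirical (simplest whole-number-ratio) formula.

Element totals:
  C: 9
  H: 7
  F: 3
  O: 2
Molecular formula: C9H7F3O2.
gcd of subscripts (9, 3, 7, 2) = 1, so the empirical formula equals the molecular formula.

C9H7F3O2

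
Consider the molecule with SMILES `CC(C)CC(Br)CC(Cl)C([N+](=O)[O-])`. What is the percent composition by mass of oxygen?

Atom tally by fragment:
  CH3 → C:1 H:3
  CH(CH3) → C:2 H:4
  CH2 → C:1 H:2
  CH(Br) → C:1 H:1 Br:1
  CH2 → C:1 H:2
  CH(Cl) → C:1 H:1 Cl:1
  CH2NO2 → C:1 H:2 N:1 O:2
Element totals:
  C: 8
  H: 15
  Br: 1
  Cl: 1
  N: 1
  O: 2
Molecular formula: C8H15BrClNO2.
Molar mass = 272.567 g/mol.
Mass from O: 2 × 15.999 = 31.998 g/mol.
%O = 31.998 / 272.567 × 100 = 11.74%.

11.74%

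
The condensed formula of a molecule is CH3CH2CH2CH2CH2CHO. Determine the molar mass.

100.16 g/mol

Atom tally by fragment:
  CH3 → C:1 H:3
  CH2 → C:1 H:2
  CH2 → C:1 H:2
  CH2 → C:1 H:2
  CH2CHO → C:2 H:3 O:1
Element totals:
  C: 6
  H: 12
  O: 1
Molecular formula: C6H12O.
  M = 6(12.011) + 12(1.008) + 15.999
    = 72.066 + 12.096 + 15.999 = 100.161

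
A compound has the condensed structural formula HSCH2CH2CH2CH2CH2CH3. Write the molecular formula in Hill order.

Atom tally by fragment:
  HSCH2 → C:1 H:3 S:1
  CH2 → C:1 H:2
  CH2 → C:1 H:2
  CH2 → C:1 H:2
  CH2 → C:1 H:2
  CH3 → C:1 H:3
Element totals:
  C: 6
  H: 14
  S: 1

C6H14S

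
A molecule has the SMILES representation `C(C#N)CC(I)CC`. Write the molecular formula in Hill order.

Atom tally by fragment:
  NCCH2 → C:2 H:2 N:1
  CH2 → C:1 H:2
  CH(I) → C:1 H:1 I:1
  CH2 → C:1 H:2
  CH3 → C:1 H:3
Element totals:
  C: 6
  H: 10
  I: 1
  N: 1

C6H10IN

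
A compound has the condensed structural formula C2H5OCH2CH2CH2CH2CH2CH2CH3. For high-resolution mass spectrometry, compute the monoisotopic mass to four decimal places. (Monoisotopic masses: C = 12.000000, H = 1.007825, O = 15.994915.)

144.1514

Atom tally by fragment:
  C2H5OCH2 → C:3 H:7 O:1
  CH2 → C:1 H:2
  CH2 → C:1 H:2
  CH2 → C:1 H:2
  CH2 → C:1 H:2
  CH2 → C:1 H:2
  CH3 → C:1 H:3
Element totals:
  C: 9
  H: 20
  O: 1
Molecular formula: C9H20O.
  M = 9(12.0) + 20(1.007825) + 15.994915
    = 108.000000 + 20.156500 + 15.994915 = 144.151415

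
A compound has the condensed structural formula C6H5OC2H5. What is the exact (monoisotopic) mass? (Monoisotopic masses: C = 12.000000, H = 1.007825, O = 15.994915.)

Atom tally by fragment:
  benzene ring core → C:6 H:6
  (− 1 ring H displaced by substituents)
  + OC2H5 → C:2 H:5 O:1
Element totals:
  C: 8
  H: 10
  O: 1
Molecular formula: C8H10O.
  M = 8(12.0) + 10(1.007825) + 15.994915
    = 96.000000 + 10.078250 + 15.994915 = 122.073165

122.0732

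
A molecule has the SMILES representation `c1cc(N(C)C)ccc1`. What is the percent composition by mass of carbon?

Atom tally by fragment:
  benzene ring core → C:6 H:6
  (− 1 ring H displaced by substituents)
  + N(CH3)2 → N:1 C:2 H:6
Element totals:
  C: 8
  H: 11
  N: 1
Molecular formula: C8H11N.
Molar mass = 121.183 g/mol.
Mass from C: 8 × 12.011 = 96.088 g/mol.
%C = 96.088 / 121.183 × 100 = 79.29%.

79.29%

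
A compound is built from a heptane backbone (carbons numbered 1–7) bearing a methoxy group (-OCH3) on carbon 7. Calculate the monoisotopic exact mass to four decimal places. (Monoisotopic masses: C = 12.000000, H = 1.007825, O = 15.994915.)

Atom tally by fragment:
  CH3 → C:1 H:3
  CH2 → C:1 H:2
  CH2 → C:1 H:2
  CH2 → C:1 H:2
  CH2 → C:1 H:2
  CH2 → C:1 H:2
  CH2OCH3 → C:2 H:5 O:1
Element totals:
  C: 8
  H: 18
  O: 1
Molecular formula: C8H18O.
  M = 8(12.0) + 18(1.007825) + 15.994915
    = 96.000000 + 18.140850 + 15.994915 = 130.135765

130.1358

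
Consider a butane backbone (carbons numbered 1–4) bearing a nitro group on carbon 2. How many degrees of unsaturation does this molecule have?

1

Atom tally by fragment:
  CH3 → C:1 H:3
  CH(NO2) → C:1 H:1 N:1 O:2
  CH2 → C:1 H:2
  CH3 → C:1 H:3
Element totals:
  C: 4
  H: 9
  N: 1
  O: 2
Molecular formula: C4H9NO2.
DoU = (2C + 2 + N − H − X) / 2 = (2·4 + 2 + 1 − 9 − 0) / 2 = 1.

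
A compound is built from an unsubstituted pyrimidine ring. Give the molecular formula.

Atom tally by fragment:
  pyrimidine ring core → C:4 H:4 N:2
Element totals:
  C: 4
  H: 4
  N: 2

C4H4N2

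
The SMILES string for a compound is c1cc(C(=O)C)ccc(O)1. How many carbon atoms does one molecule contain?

Atom tally by fragment:
  benzene ring core → C:6 H:6
  (− 2 ring H displaced by substituents)
  + COCH3 → C:2 H:3 O:1
  + OH → O:1 H:1
Element totals:
  C: 8
  H: 8
  O: 2

8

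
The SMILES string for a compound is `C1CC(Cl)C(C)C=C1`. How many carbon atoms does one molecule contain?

7

Atom tally by fragment:
  cyclohexene ring core → C:6 H:10
  (− 2 ring H displaced by substituents)
  + Cl → Cl:1
  + CH3 → C:1 H:3
Element totals:
  C: 7
  H: 11
  Cl: 1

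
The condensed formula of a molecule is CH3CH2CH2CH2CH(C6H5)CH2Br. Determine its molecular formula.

C12H17Br

Atom tally by fragment:
  CH3 → C:1 H:3
  CH2 → C:1 H:2
  CH2 → C:1 H:2
  CH2 → C:1 H:2
  CH(C6H5) → C:7 H:6
  CH2Br → C:1 H:2 Br:1
Element totals:
  C: 12
  H: 17
  Br: 1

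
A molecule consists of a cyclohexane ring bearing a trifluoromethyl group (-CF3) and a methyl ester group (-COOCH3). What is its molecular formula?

Atom tally by fragment:
  cyclohexane ring core → C:6 H:12
  (− 2 ring H displaced by substituents)
  + CF3 → C:1 F:3
  + COOCH3 → C:2 H:3 O:2
Element totals:
  C: 9
  H: 13
  F: 3
  O: 2

C9H13F3O2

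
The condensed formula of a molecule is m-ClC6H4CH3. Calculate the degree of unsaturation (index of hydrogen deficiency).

4

Element totals:
  C: 7
  H: 7
  Cl: 1
Molecular formula: C7H7Cl.
DoU = (2C + 2 + N − H − X) / 2 = (2·7 + 2 + 0 − 7 − 1) / 2 = 4.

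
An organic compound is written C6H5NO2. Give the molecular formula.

Atom tally by fragment:
  benzene ring core → C:6 H:6
  (− 1 ring H displaced by substituents)
  + NO2 → N:1 O:2
Element totals:
  C: 6
  H: 5
  N: 1
  O: 2

C6H5NO2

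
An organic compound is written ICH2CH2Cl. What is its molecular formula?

C2H4ClI

Element totals:
  C: 2
  H: 4
  Cl: 1
  I: 1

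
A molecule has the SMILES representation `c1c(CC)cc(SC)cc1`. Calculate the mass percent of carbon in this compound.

71.00%

Atom tally by fragment:
  benzene ring core → C:6 H:6
  (− 2 ring H displaced by substituents)
  + C2H5 → C:2 H:5
  + SCH3 → C:1 H:3 S:1
Element totals:
  C: 9
  H: 12
  S: 1
Molecular formula: C9H12S.
Molar mass = 152.255 g/mol.
Mass from C: 9 × 12.011 = 108.099 g/mol.
%C = 108.099 / 152.255 × 100 = 71.00%.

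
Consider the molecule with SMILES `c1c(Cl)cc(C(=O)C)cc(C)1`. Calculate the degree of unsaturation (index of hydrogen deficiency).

Atom tally by fragment:
  benzene ring core → C:6 H:6
  (− 3 ring H displaced by substituents)
  + Cl → Cl:1
  + COCH3 → C:2 H:3 O:1
  + CH3 → C:1 H:3
Element totals:
  C: 9
  H: 9
  Cl: 1
  O: 1
Molecular formula: C9H9ClO.
DoU = (2C + 2 + N − H − X) / 2 = (2·9 + 2 + 0 − 9 − 1) / 2 = 5.

5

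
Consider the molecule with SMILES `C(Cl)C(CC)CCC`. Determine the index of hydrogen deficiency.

0

Atom tally by fragment:
  ClCH2 → C:1 H:2 Cl:1
  CH(C2H5) → C:3 H:6
  CH2 → C:1 H:2
  CH2 → C:1 H:2
  CH3 → C:1 H:3
Element totals:
  C: 7
  H: 15
  Cl: 1
Molecular formula: C7H15Cl.
DoU = (2C + 2 + N − H − X) / 2 = (2·7 + 2 + 0 − 15 − 1) / 2 = 0.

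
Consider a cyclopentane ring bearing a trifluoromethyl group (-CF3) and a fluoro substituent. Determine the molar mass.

Atom tally by fragment:
  cyclopentane ring core → C:5 H:10
  (− 2 ring H displaced by substituents)
  + CF3 → C:1 F:3
  + F → F:1
Element totals:
  C: 6
  H: 8
  F: 4
Molecular formula: C6H8F4.
  M = 6(12.011) + 8(1.008) + 4(18.998)
    = 72.066 + 8.064 + 75.992 = 156.122

156.12 g/mol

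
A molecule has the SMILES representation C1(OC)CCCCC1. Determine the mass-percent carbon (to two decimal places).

Atom tally by fragment:
  cyclohexane ring core → C:6 H:12
  (− 1 ring H displaced by substituents)
  + OCH3 → C:1 H:3 O:1
Element totals:
  C: 7
  H: 14
  O: 1
Molecular formula: C7H14O.
Molar mass = 114.188 g/mol.
Mass from C: 7 × 12.011 = 84.077 g/mol.
%C = 84.077 / 114.188 × 100 = 73.63%.

73.63%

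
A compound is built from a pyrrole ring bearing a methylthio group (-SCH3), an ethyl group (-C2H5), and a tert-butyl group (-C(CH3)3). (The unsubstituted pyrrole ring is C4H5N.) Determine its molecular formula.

Atom tally by fragment:
  pyrrole ring core → C:4 H:5 N:1
  (− 3 ring H displaced by substituents)
  + SCH3 → C:1 H:3 S:1
  + C2H5 → C:2 H:5
  + C(CH3)3 → C:4 H:9
Element totals:
  C: 11
  H: 19
  N: 1
  S: 1

C11H19NS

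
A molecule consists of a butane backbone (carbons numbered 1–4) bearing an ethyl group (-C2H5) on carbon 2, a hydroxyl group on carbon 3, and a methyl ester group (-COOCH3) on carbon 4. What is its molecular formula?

C8H16O3

Atom tally by fragment:
  CH3 → C:1 H:3
  CH(C2H5) → C:3 H:6
  CH(OH) → C:1 H:2 O:1
  CH2COOCH3 → C:3 H:5 O:2
Element totals:
  C: 8
  H: 16
  O: 3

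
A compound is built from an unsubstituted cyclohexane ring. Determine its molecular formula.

C6H12

Atom tally by fragment:
  cyclohexane ring core → C:6 H:12
Element totals:
  C: 6
  H: 12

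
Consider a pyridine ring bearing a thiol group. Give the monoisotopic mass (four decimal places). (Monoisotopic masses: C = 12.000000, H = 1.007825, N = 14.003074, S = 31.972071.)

111.0143

Atom tally by fragment:
  pyridine ring core → C:5 H:5 N:1
  (− 1 ring H displaced by substituents)
  + SH → S:1 H:1
Element totals:
  C: 5
  H: 5
  N: 1
  S: 1
Molecular formula: C5H5NS.
  M = 5(12.0) + 5(1.007825) + 14.003074 + 31.972071
    = 60.000000 + 5.039125 + 14.003074 + 31.972071 = 111.014270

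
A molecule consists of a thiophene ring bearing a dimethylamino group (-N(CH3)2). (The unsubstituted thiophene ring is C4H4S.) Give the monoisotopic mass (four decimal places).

127.0456

Atom tally by fragment:
  thiophene ring core → C:4 H:4 S:1
  (− 1 ring H displaced by substituents)
  + N(CH3)2 → N:1 C:2 H:6
Element totals:
  C: 6
  H: 9
  N: 1
  S: 1
Molecular formula: C6H9NS.
  M = 6(12.0) + 9(1.007825) + 14.003074 + 31.972071
    = 72.000000 + 9.070425 + 14.003074 + 31.972071 = 127.045570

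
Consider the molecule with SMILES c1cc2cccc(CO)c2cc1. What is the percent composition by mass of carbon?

Atom tally by fragment:
  naphthalene ring system core → C:10 H:8
  (− 1 ring H displaced by substituents)
  + CH2OH → C:1 H:3 O:1
Element totals:
  C: 11
  H: 10
  O: 1
Molecular formula: C11H10O.
Molar mass = 158.200 g/mol.
Mass from C: 11 × 12.011 = 132.121 g/mol.
%C = 132.121 / 158.200 × 100 = 83.52%.

83.52%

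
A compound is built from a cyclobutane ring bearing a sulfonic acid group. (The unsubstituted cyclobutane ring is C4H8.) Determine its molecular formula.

C4H8O3S

Atom tally by fragment:
  cyclobutane ring core → C:4 H:8
  (− 1 ring H displaced by substituents)
  + SO3H → S:1 O:3 H:1
Element totals:
  C: 4
  H: 8
  O: 3
  S: 1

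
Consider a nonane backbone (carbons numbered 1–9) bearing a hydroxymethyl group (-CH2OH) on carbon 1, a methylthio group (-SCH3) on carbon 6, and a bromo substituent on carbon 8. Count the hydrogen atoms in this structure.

Atom tally by fragment:
  HOCH2CH2 → C:2 H:5 O:1
  CH2 → C:1 H:2
  CH2 → C:1 H:2
  CH2 → C:1 H:2
  CH2 → C:1 H:2
  CH(SCH3) → C:2 H:4 S:1
  CH2 → C:1 H:2
  CH(Br) → C:1 H:1 Br:1
  CH3 → C:1 H:3
Element totals:
  C: 11
  H: 23
  Br: 1
  O: 1
  S: 1

23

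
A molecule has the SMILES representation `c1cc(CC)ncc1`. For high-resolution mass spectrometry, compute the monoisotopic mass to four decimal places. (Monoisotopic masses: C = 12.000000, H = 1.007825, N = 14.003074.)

107.0735

Atom tally by fragment:
  pyridine ring core → C:5 H:5 N:1
  (− 1 ring H displaced by substituents)
  + C2H5 → C:2 H:5
Element totals:
  C: 7
  H: 9
  N: 1
Molecular formula: C7H9N.
  M = 7(12.0) + 9(1.007825) + 14.003074
    = 84.000000 + 9.070425 + 14.003074 = 107.073499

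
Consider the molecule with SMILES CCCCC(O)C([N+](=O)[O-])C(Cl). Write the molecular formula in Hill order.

C7H14ClNO3

Atom tally by fragment:
  CH3 → C:1 H:3
  CH2 → C:1 H:2
  CH2 → C:1 H:2
  CH2 → C:1 H:2
  CH(OH) → C:1 H:2 O:1
  CH(NO2) → C:1 H:1 N:1 O:2
  CH2Cl → C:1 H:2 Cl:1
Element totals:
  C: 7
  H: 14
  Cl: 1
  N: 1
  O: 3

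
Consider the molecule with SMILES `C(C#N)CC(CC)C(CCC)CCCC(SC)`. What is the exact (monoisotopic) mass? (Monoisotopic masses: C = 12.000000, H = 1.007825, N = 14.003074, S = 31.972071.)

255.2021

Atom tally by fragment:
  NCCH2 → C:2 H:2 N:1
  CH2 → C:1 H:2
  CH(C2H5) → C:3 H:6
  CH(CH2CH2CH3) → C:4 H:8
  CH2 → C:1 H:2
  CH2 → C:1 H:2
  CH2 → C:1 H:2
  CH2SCH3 → C:2 H:5 S:1
Element totals:
  C: 15
  H: 29
  N: 1
  S: 1
Molecular formula: C15H29NS.
  M = 15(12.0) + 29(1.007825) + 14.003074 + 31.972071
    = 180.000000 + 29.226925 + 14.003074 + 31.972071 = 255.202070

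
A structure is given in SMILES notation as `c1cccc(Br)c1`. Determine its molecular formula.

C6H5Br

Atom tally by fragment:
  benzene ring core → C:6 H:6
  (− 1 ring H displaced by substituents)
  + Br → Br:1
Element totals:
  C: 6
  H: 5
  Br: 1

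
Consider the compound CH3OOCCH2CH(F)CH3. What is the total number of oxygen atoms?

Atom tally by fragment:
  CH3OOCCH2 → C:3 H:5 O:2
  CH(F) → C:1 H:1 F:1
  CH3 → C:1 H:3
Element totals:
  C: 5
  H: 9
  F: 1
  O: 2

2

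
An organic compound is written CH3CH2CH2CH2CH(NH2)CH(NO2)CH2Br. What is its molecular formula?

Element totals:
  C: 7
  H: 15
  Br: 1
  N: 2
  O: 2

C7H15BrN2O2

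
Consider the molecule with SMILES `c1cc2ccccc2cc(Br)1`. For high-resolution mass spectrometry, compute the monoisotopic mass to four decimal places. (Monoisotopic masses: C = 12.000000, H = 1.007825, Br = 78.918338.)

Atom tally by fragment:
  naphthalene ring system core → C:10 H:8
  (− 1 ring H displaced by substituents)
  + Br → Br:1
Element totals:
  C: 10
  H: 7
  Br: 1
Molecular formula: C10H7Br.
  M = 10(12.0) + 7(1.007825) + 78.918338
    = 120.000000 + 7.054775 + 78.918338 = 205.973113

205.9731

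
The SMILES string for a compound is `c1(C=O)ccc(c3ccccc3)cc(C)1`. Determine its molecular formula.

C14H12O

Atom tally by fragment:
  benzene ring core → C:6 H:6
  (− 3 ring H displaced by substituents)
  + CHO → C:1 H:1 O:1
  + C6H5 → C:6 H:5
  + CH3 → C:1 H:3
Element totals:
  C: 14
  H: 12
  O: 1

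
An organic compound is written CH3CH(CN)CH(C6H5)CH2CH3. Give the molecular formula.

Element totals:
  C: 12
  H: 15
  N: 1

C12H15N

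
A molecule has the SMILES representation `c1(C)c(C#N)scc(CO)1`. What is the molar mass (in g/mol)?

153.20 g/mol

Atom tally by fragment:
  thiophene ring core → C:4 H:4 S:1
  (− 3 ring H displaced by substituents)
  + CH3 → C:1 H:3
  + CN → C:1 N:1
  + CH2OH → C:1 H:3 O:1
Element totals:
  C: 7
  H: 7
  N: 1
  O: 1
  S: 1
Molecular formula: C7H7NOS.
  M = 7(12.011) + 7(1.008) + 14.007 + 15.999 + 32.06
    = 84.077 + 7.056 + 14.007 + 15.999 + 32.060 = 153.199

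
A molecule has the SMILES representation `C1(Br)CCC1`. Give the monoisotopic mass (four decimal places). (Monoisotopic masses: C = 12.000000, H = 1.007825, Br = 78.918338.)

Atom tally by fragment:
  cyclobutane ring core → C:4 H:8
  (− 1 ring H displaced by substituents)
  + Br → Br:1
Element totals:
  C: 4
  H: 7
  Br: 1
Molecular formula: C4H7Br.
  M = 4(12.0) + 7(1.007825) + 78.918338
    = 48.000000 + 7.054775 + 78.918338 = 133.973113

133.9731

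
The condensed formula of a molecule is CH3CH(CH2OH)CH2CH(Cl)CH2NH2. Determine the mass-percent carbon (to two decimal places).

Element totals:
  C: 6
  H: 14
  Cl: 1
  N: 1
  O: 1
Molecular formula: C6H14ClNO.
Molar mass = 151.634 g/mol.
Mass from C: 6 × 12.011 = 72.066 g/mol.
%C = 72.066 / 151.634 × 100 = 47.53%.

47.53%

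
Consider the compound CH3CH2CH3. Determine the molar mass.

44.10 g/mol

Element totals:
  C: 3
  H: 8
Molecular formula: C3H8.
  M = 3(12.011) + 8(1.008)
    = 36.033 + 8.064 = 44.097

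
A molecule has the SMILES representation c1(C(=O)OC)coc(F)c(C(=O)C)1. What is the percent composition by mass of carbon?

Atom tally by fragment:
  furan ring core → C:4 H:4 O:1
  (− 3 ring H displaced by substituents)
  + COOCH3 → C:2 H:3 O:2
  + F → F:1
  + COCH3 → C:2 H:3 O:1
Element totals:
  C: 8
  H: 7
  F: 1
  O: 4
Molecular formula: C8H7FO4.
Molar mass = 186.138 g/mol.
Mass from C: 8 × 12.011 = 96.088 g/mol.
%C = 96.088 / 186.138 × 100 = 51.62%.

51.62%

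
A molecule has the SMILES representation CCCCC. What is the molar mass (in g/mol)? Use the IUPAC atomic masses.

Atom tally by fragment:
  CH3 → C:1 H:3
  CH2 → C:1 H:2
  CH2 → C:1 H:2
  CH2 → C:1 H:2
  CH3 → C:1 H:3
Element totals:
  C: 5
  H: 12
Molecular formula: C5H12.
  M = 5(12.011) + 12(1.008)
    = 60.055 + 12.096 = 72.151

72.15 g/mol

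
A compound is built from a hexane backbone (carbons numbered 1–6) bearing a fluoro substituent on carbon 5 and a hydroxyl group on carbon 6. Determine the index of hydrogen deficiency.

Atom tally by fragment:
  CH3 → C:1 H:3
  CH2 → C:1 H:2
  CH2 → C:1 H:2
  CH2 → C:1 H:2
  CH(F) → C:1 H:1 F:1
  CH2OH → C:1 H:3 O:1
Element totals:
  C: 6
  H: 13
  F: 1
  O: 1
Molecular formula: C6H13FO.
DoU = (2C + 2 + N − H − X) / 2 = (2·6 + 2 + 0 − 13 − 1) / 2 = 0.

0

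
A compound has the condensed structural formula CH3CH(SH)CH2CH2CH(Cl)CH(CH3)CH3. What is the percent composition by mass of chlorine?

19.61%

Atom tally by fragment:
  CH3 → C:1 H:3
  CH(SH) → C:1 H:2 S:1
  CH2 → C:1 H:2
  CH2 → C:1 H:2
  CH(Cl) → C:1 H:1 Cl:1
  CH(CH3) → C:2 H:4
  CH3 → C:1 H:3
Element totals:
  C: 8
  H: 17
  Cl: 1
  S: 1
Molecular formula: C8H17ClS.
Molar mass = 180.734 g/mol.
Mass from Cl: 1 × 35.45 = 35.450 g/mol.
%Cl = 35.450 / 180.734 × 100 = 19.61%.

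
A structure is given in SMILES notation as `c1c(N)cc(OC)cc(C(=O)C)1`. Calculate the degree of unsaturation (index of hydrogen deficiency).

5

Atom tally by fragment:
  benzene ring core → C:6 H:6
  (− 3 ring H displaced by substituents)
  + NH2 → N:1 H:2
  + OCH3 → C:1 H:3 O:1
  + COCH3 → C:2 H:3 O:1
Element totals:
  C: 9
  H: 11
  N: 1
  O: 2
Molecular formula: C9H11NO2.
DoU = (2C + 2 + N − H − X) / 2 = (2·9 + 2 + 1 − 11 − 0) / 2 = 5.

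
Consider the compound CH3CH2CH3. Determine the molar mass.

44.10 g/mol

Atom tally by fragment:
  CH3 → C:1 H:3
  CH2 → C:1 H:2
  CH3 → C:1 H:3
Element totals:
  C: 3
  H: 8
Molecular formula: C3H8.
  M = 3(12.011) + 8(1.008)
    = 36.033 + 8.064 = 44.097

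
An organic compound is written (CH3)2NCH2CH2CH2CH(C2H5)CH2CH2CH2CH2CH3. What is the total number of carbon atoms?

13

Atom tally by fragment:
  (CH3)2NCH2 → C:3 H:8 N:1
  CH2 → C:1 H:2
  CH2 → C:1 H:2
  CH(C2H5) → C:3 H:6
  CH2 → C:1 H:2
  CH2 → C:1 H:2
  CH2 → C:1 H:2
  CH2 → C:1 H:2
  CH3 → C:1 H:3
Element totals:
  C: 13
  H: 29
  N: 1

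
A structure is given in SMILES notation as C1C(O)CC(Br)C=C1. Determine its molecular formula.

C6H9BrO

Atom tally by fragment:
  cyclohexene ring core → C:6 H:10
  (− 2 ring H displaced by substituents)
  + OH → O:1 H:1
  + Br → Br:1
Element totals:
  C: 6
  H: 9
  Br: 1
  O: 1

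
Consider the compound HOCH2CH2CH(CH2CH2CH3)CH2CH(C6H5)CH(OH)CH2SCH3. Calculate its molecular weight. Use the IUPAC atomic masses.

Element totals:
  C: 17
  H: 28
  O: 2
  S: 1
Molecular formula: C17H28O2S.
  M = 17(12.011) + 28(1.008) + 2(15.999) + 32.06
    = 204.187 + 28.224 + 31.998 + 32.060 = 296.469

296.47 g/mol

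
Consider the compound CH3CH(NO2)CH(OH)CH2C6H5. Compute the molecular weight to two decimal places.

Element totals:
  C: 10
  H: 13
  N: 1
  O: 3
Molecular formula: C10H13NO3.
  M = 10(12.011) + 13(1.008) + 14.007 + 3(15.999)
    = 120.110 + 13.104 + 14.007 + 47.997 = 195.218

195.22 g/mol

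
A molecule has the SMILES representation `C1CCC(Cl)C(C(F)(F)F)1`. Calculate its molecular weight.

Atom tally by fragment:
  cyclopentane ring core → C:5 H:10
  (− 2 ring H displaced by substituents)
  + Cl → Cl:1
  + CF3 → C:1 F:3
Element totals:
  C: 6
  H: 8
  Cl: 1
  F: 3
Molecular formula: C6H8ClF3.
  M = 6(12.011) + 8(1.008) + 35.45 + 3(18.998)
    = 72.066 + 8.064 + 35.450 + 56.994 = 172.574

172.57 g/mol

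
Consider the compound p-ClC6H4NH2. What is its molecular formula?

C6H6ClN

Atom tally by fragment:
  benzene ring core → C:6 H:6
  (− 2 ring H displaced by substituents)
  + Cl → Cl:1
  + NH2 → N:1 H:2
Element totals:
  C: 6
  H: 6
  Cl: 1
  N: 1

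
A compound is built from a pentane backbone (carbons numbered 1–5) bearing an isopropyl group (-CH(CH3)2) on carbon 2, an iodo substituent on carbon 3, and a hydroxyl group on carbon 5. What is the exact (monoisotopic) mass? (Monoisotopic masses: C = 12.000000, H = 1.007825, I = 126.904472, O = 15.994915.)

256.0324

Atom tally by fragment:
  CH3 → C:1 H:3
  CH(CH(CH3)2) → C:4 H:8
  CH(I) → C:1 H:1 I:1
  CH2 → C:1 H:2
  CH2OH → C:1 H:3 O:1
Element totals:
  C: 8
  H: 17
  I: 1
  O: 1
Molecular formula: C8H17IO.
  M = 8(12.0) + 17(1.007825) + 126.904472 + 15.994915
    = 96.000000 + 17.133025 + 126.904472 + 15.994915 = 256.032412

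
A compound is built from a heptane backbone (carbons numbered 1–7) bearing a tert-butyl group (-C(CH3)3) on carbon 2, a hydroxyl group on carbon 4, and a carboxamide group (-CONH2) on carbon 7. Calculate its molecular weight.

Atom tally by fragment:
  CH3 → C:1 H:3
  CH(C(CH3)3) → C:5 H:10
  CH2 → C:1 H:2
  CH(OH) → C:1 H:2 O:1
  CH2 → C:1 H:2
  CH2 → C:1 H:2
  CH2CONH2 → C:2 H:4 O:1 N:1
Element totals:
  C: 12
  H: 25
  N: 1
  O: 2
Molecular formula: C12H25NO2.
  M = 12(12.011) + 25(1.008) + 14.007 + 2(15.999)
    = 144.132 + 25.200 + 14.007 + 31.998 = 215.337

215.34 g/mol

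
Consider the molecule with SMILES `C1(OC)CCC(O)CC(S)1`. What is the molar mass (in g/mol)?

Atom tally by fragment:
  cyclohexane ring core → C:6 H:12
  (− 3 ring H displaced by substituents)
  + OCH3 → C:1 H:3 O:1
  + OH → O:1 H:1
  + SH → S:1 H:1
Element totals:
  C: 7
  H: 14
  O: 2
  S: 1
Molecular formula: C7H14O2S.
  M = 7(12.011) + 14(1.008) + 2(15.999) + 32.06
    = 84.077 + 14.112 + 31.998 + 32.060 = 162.247

162.25 g/mol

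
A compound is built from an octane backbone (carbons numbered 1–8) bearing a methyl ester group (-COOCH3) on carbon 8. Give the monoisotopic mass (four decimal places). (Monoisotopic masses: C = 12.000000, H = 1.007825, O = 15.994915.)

Atom tally by fragment:
  CH3 → C:1 H:3
  CH2 → C:1 H:2
  CH2 → C:1 H:2
  CH2 → C:1 H:2
  CH2 → C:1 H:2
  CH2 → C:1 H:2
  CH2 → C:1 H:2
  CH2COOCH3 → C:3 H:5 O:2
Element totals:
  C: 10
  H: 20
  O: 2
Molecular formula: C10H20O2.
  M = 10(12.0) + 20(1.007825) + 2(15.994915)
    = 120.000000 + 20.156500 + 31.989830 = 172.146330

172.1463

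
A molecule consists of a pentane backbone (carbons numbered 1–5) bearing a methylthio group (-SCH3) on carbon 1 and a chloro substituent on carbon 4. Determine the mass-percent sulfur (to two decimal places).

Atom tally by fragment:
  CH3SCH2 → C:2 H:5 S:1
  CH2 → C:1 H:2
  CH2 → C:1 H:2
  CH(Cl) → C:1 H:1 Cl:1
  CH3 → C:1 H:3
Element totals:
  C: 6
  H: 13
  Cl: 1
  S: 1
Molecular formula: C6H13ClS.
Molar mass = 152.680 g/mol.
Mass from S: 1 × 32.06 = 32.060 g/mol.
%S = 32.060 / 152.680 × 100 = 21.00%.

21.00%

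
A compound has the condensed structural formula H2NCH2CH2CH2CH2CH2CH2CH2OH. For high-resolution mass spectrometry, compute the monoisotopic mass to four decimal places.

131.1310

Element totals:
  C: 7
  H: 17
  N: 1
  O: 1
Molecular formula: C7H17NO.
  M = 7(12.0) + 17(1.007825) + 14.003074 + 15.994915
    = 84.000000 + 17.133025 + 14.003074 + 15.994915 = 131.131014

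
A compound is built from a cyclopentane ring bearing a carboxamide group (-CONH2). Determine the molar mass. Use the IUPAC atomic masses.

113.16 g/mol

Atom tally by fragment:
  cyclopentane ring core → C:5 H:10
  (− 1 ring H displaced by substituents)
  + CONH2 → C:1 H:2 O:1 N:1
Element totals:
  C: 6
  H: 11
  N: 1
  O: 1
Molecular formula: C6H11NO.
  M = 6(12.011) + 11(1.008) + 14.007 + 15.999
    = 72.066 + 11.088 + 14.007 + 15.999 = 113.160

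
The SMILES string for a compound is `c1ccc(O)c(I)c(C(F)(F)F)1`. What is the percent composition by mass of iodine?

Atom tally by fragment:
  benzene ring core → C:6 H:6
  (− 3 ring H displaced by substituents)
  + OH → O:1 H:1
  + I → I:1
  + CF3 → C:1 F:3
Element totals:
  C: 7
  H: 4
  F: 3
  I: 1
  O: 1
Molecular formula: C7H4F3IO.
Molar mass = 288.006 g/mol.
Mass from I: 1 × 126.904 = 126.904 g/mol.
%I = 126.904 / 288.006 × 100 = 44.06%.

44.06%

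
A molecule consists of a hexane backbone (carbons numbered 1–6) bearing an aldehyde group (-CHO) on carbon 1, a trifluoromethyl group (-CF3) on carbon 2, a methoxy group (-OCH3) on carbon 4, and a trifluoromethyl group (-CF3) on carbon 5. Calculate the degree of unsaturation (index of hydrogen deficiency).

1

Atom tally by fragment:
  OHCCH2 → C:2 H:3 O:1
  CH(CF3) → C:2 H:1 F:3
  CH2 → C:1 H:2
  CH(OCH3) → C:2 H:4 O:1
  CH(CF3) → C:2 H:1 F:3
  CH3 → C:1 H:3
Element totals:
  C: 10
  H: 14
  F: 6
  O: 2
Molecular formula: C10H14F6O2.
DoU = (2C + 2 + N − H − X) / 2 = (2·10 + 2 + 0 − 14 − 6) / 2 = 1.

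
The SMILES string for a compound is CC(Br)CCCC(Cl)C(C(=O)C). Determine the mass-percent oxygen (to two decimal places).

6.26%

Atom tally by fragment:
  CH3 → C:1 H:3
  CH(Br) → C:1 H:1 Br:1
  CH2 → C:1 H:2
  CH2 → C:1 H:2
  CH2 → C:1 H:2
  CH(Cl) → C:1 H:1 Cl:1
  CH2COCH3 → C:3 H:5 O:1
Element totals:
  C: 9
  H: 16
  Br: 1
  Cl: 1
  O: 1
Molecular formula: C9H16BrClO.
Molar mass = 255.580 g/mol.
Mass from O: 1 × 15.999 = 15.999 g/mol.
%O = 15.999 / 255.580 × 100 = 6.26%.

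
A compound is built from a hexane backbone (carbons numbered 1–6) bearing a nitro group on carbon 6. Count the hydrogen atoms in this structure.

Atom tally by fragment:
  CH3 → C:1 H:3
  CH2 → C:1 H:2
  CH2 → C:1 H:2
  CH2 → C:1 H:2
  CH2 → C:1 H:2
  CH2NO2 → C:1 H:2 N:1 O:2
Element totals:
  C: 6
  H: 13
  N: 1
  O: 2

13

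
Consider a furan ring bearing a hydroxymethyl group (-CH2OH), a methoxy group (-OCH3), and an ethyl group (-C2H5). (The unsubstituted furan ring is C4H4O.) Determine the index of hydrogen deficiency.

3

Atom tally by fragment:
  furan ring core → C:4 H:4 O:1
  (− 3 ring H displaced by substituents)
  + CH2OH → C:1 H:3 O:1
  + OCH3 → C:1 H:3 O:1
  + C2H5 → C:2 H:5
Element totals:
  C: 8
  H: 12
  O: 3
Molecular formula: C8H12O3.
DoU = (2C + 2 + N − H − X) / 2 = (2·8 + 2 + 0 − 12 − 0) / 2 = 3.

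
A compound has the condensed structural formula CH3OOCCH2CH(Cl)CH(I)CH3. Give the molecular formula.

C6H10ClIO2

Atom tally by fragment:
  CH3OOCCH2 → C:3 H:5 O:2
  CH(Cl) → C:1 H:1 Cl:1
  CH(I) → C:1 H:1 I:1
  CH3 → C:1 H:3
Element totals:
  C: 6
  H: 10
  Cl: 1
  I: 1
  O: 2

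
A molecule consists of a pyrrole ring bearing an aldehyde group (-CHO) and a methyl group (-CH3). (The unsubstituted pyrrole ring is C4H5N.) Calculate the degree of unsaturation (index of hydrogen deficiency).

Atom tally by fragment:
  pyrrole ring core → C:4 H:5 N:1
  (− 2 ring H displaced by substituents)
  + CHO → C:1 H:1 O:1
  + CH3 → C:1 H:3
Element totals:
  C: 6
  H: 7
  N: 1
  O: 1
Molecular formula: C6H7NO.
DoU = (2C + 2 + N − H − X) / 2 = (2·6 + 2 + 1 − 7 − 0) / 2 = 4.

4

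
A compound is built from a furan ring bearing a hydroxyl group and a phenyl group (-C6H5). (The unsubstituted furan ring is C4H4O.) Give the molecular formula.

Atom tally by fragment:
  furan ring core → C:4 H:4 O:1
  (− 2 ring H displaced by substituents)
  + OH → O:1 H:1
  + C6H5 → C:6 H:5
Element totals:
  C: 10
  H: 8
  O: 2

C10H8O2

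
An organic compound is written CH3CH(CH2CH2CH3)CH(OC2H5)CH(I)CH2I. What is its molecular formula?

Atom tally by fragment:
  CH3 → C:1 H:3
  CH(CH2CH2CH3) → C:4 H:8
  CH(OC2H5) → C:3 H:6 O:1
  CH(I) → C:1 H:1 I:1
  CH2I → C:1 H:2 I:1
Element totals:
  C: 10
  H: 20
  I: 2
  O: 1

C10H20I2O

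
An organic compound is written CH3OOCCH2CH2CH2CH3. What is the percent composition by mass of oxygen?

Atom tally by fragment:
  CH3OOCCH2 → C:3 H:5 O:2
  CH2 → C:1 H:2
  CH2 → C:1 H:2
  CH3 → C:1 H:3
Element totals:
  C: 6
  H: 12
  O: 2
Molecular formula: C6H12O2.
Molar mass = 116.160 g/mol.
Mass from O: 2 × 15.999 = 31.998 g/mol.
%O = 31.998 / 116.160 × 100 = 27.55%.

27.55%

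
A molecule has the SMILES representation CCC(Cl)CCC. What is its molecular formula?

Atom tally by fragment:
  CH3 → C:1 H:3
  CH2 → C:1 H:2
  CH(Cl) → C:1 H:1 Cl:1
  CH2 → C:1 H:2
  CH2 → C:1 H:2
  CH3 → C:1 H:3
Element totals:
  C: 6
  H: 13
  Cl: 1

C6H13Cl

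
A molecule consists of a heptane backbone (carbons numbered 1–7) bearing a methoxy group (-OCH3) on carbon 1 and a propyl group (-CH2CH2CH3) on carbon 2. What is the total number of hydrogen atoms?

Atom tally by fragment:
  CH3OCH2 → C:2 H:5 O:1
  CH(CH2CH2CH3) → C:4 H:8
  CH2 → C:1 H:2
  CH2 → C:1 H:2
  CH2 → C:1 H:2
  CH2 → C:1 H:2
  CH3 → C:1 H:3
Element totals:
  C: 11
  H: 24
  O: 1

24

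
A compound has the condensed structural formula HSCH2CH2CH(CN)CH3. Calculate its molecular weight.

115.19 g/mol

Atom tally by fragment:
  HSCH2 → C:1 H:3 S:1
  CH2 → C:1 H:2
  CH(CN) → C:2 H:1 N:1
  CH3 → C:1 H:3
Element totals:
  C: 5
  H: 9
  N: 1
  S: 1
Molecular formula: C5H9NS.
  M = 5(12.011) + 9(1.008) + 14.007 + 32.06
    = 60.055 + 9.072 + 14.007 + 32.060 = 115.194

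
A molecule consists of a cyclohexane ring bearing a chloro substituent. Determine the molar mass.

Atom tally by fragment:
  cyclohexane ring core → C:6 H:12
  (− 1 ring H displaced by substituents)
  + Cl → Cl:1
Element totals:
  C: 6
  H: 11
  Cl: 1
Molecular formula: C6H11Cl.
  M = 6(12.011) + 11(1.008) + 35.45
    = 72.066 + 11.088 + 35.450 = 118.604

118.60 g/mol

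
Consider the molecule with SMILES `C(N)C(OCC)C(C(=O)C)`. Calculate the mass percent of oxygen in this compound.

22.04%

Atom tally by fragment:
  H2NCH2 → C:1 H:4 N:1
  CH(OC2H5) → C:3 H:6 O:1
  CH2COCH3 → C:3 H:5 O:1
Element totals:
  C: 7
  H: 15
  N: 1
  O: 2
Molecular formula: C7H15NO2.
Molar mass = 145.202 g/mol.
Mass from O: 2 × 15.999 = 31.998 g/mol.
%O = 31.998 / 145.202 × 100 = 22.04%.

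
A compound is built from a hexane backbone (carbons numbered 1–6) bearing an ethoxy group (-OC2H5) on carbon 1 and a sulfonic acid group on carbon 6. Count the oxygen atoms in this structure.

Atom tally by fragment:
  C2H5OCH2 → C:3 H:7 O:1
  CH2 → C:1 H:2
  CH2 → C:1 H:2
  CH2 → C:1 H:2
  CH2 → C:1 H:2
  CH2SO3H → C:1 H:3 S:1 O:3
Element totals:
  C: 8
  H: 18
  O: 4
  S: 1

4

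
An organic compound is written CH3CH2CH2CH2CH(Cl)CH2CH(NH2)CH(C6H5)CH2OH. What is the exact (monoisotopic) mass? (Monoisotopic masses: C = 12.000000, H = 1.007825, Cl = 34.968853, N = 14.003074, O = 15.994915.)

Atom tally by fragment:
  CH3 → C:1 H:3
  CH2 → C:1 H:2
  CH2 → C:1 H:2
  CH2 → C:1 H:2
  CH(Cl) → C:1 H:1 Cl:1
  CH2 → C:1 H:2
  CH(NH2) → C:1 H:3 N:1
  CH(C6H5) → C:7 H:6
  CH2OH → C:1 H:3 O:1
Element totals:
  C: 15
  H: 24
  Cl: 1
  N: 1
  O: 1
Molecular formula: C15H24ClNO.
  M = 15(12.0) + 24(1.007825) + 34.968853 + 14.003074 + 15.994915
    = 180.000000 + 24.187800 + 34.968853 + 14.003074 + 15.994915 = 269.154642

269.1546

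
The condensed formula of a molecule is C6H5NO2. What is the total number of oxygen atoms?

2

Element totals:
  C: 6
  H: 5
  N: 1
  O: 2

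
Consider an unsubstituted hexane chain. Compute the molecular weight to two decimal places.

86.18 g/mol

Atom tally by fragment:
  CH3 → C:1 H:3
  CH2 → C:1 H:2
  CH2 → C:1 H:2
  CH2 → C:1 H:2
  CH2 → C:1 H:2
  CH3 → C:1 H:3
Element totals:
  C: 6
  H: 14
Molecular formula: C6H14.
  M = 6(12.011) + 14(1.008)
    = 72.066 + 14.112 = 86.178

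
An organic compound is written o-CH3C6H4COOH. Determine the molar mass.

Atom tally by fragment:
  benzene ring core → C:6 H:6
  (− 2 ring H displaced by substituents)
  + CH3 → C:1 H:3
  + COOH → C:1 H:1 O:2
Element totals:
  C: 8
  H: 8
  O: 2
Molecular formula: C8H8O2.
  M = 8(12.011) + 8(1.008) + 2(15.999)
    = 96.088 + 8.064 + 31.998 = 136.150

136.15 g/mol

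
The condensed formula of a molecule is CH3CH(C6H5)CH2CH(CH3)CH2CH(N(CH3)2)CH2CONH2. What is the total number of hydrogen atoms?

Atom tally by fragment:
  CH3 → C:1 H:3
  CH(C6H5) → C:7 H:6
  CH2 → C:1 H:2
  CH(CH3) → C:2 H:4
  CH2 → C:1 H:2
  CH(N(CH3)2) → C:3 H:7 N:1
  CH2CONH2 → C:2 H:4 O:1 N:1
Element totals:
  C: 17
  H: 28
  N: 2
  O: 1

28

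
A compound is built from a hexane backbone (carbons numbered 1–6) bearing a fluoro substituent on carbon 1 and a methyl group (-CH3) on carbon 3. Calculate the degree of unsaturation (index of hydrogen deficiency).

Atom tally by fragment:
  FCH2 → C:1 H:2 F:1
  CH2 → C:1 H:2
  CH(CH3) → C:2 H:4
  CH2 → C:1 H:2
  CH2 → C:1 H:2
  CH3 → C:1 H:3
Element totals:
  C: 7
  H: 15
  F: 1
Molecular formula: C7H15F.
DoU = (2C + 2 + N − H − X) / 2 = (2·7 + 2 + 0 − 15 − 1) / 2 = 0.

0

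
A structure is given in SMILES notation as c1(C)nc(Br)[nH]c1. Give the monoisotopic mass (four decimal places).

Atom tally by fragment:
  imidazole ring core → C:3 H:4 N:2
  (− 2 ring H displaced by substituents)
  + CH3 → C:1 H:3
  + Br → Br:1
Element totals:
  C: 4
  H: 5
  Br: 1
  N: 2
Molecular formula: C4H5BrN2.
  M = 4(12.0) + 5(1.007825) + 78.918338 + 2(14.003074)
    = 48.000000 + 5.039125 + 78.918338 + 28.006148 = 159.963611

159.9636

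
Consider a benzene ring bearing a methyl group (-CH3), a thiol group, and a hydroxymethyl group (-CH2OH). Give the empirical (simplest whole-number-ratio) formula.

Atom tally by fragment:
  benzene ring core → C:6 H:6
  (− 3 ring H displaced by substituents)
  + CH3 → C:1 H:3
  + SH → S:1 H:1
  + CH2OH → C:1 H:3 O:1
Element totals:
  C: 8
  H: 10
  O: 1
  S: 1
Molecular formula: C8H10OS.
gcd of subscripts (8, 10, 1, 1) = 1, so the empirical formula equals the molecular formula.

C8H10OS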